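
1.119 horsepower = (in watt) 1 horsepower = 745.69987 W, so 1.119 horsepower = 1.119 * 745.69987 = 834.43816 W. 834.43816 W = 834.43816 watt ≈ 834.4 watt (4 s.f.). Final answer: 834.4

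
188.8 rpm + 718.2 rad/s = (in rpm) 1 rpm = 0.10471976 rad/s, so 188.8 rpm = 188.8 * 0.10471976 = 19.77109 rad/s. 718.2 rad/s is already in rad/s. Sum: 19.77109 + 718.2 = 737.97109 rad/s. 1 rpm = 0.10471976 rad/s, so 737.97109 rad/s = 737.97109 / 0.10471976 = 7047.1048 rpm ≈ 7047 rpm (4 s.f.). Final answer: 7047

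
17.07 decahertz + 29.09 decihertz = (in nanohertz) 1.736e+11. Check: 1 decahertz = 10 Hz, so 17.07 decahertz = 17.07 * 10 = 170.7 Hz. 1 decihertz = 0.1 Hz, so 29.09 decihertz = 29.09 * 0.1 = 2.909 Hz. Sum: 170.7 + 2.909 = 173.609 Hz. 1 nanohertz = 1e-09 Hz, so 173.609 Hz = 173.609 / 1e-09 = 1.73609e+11 nanohertz ≈ 1.736e+11 nanohertz (4 s.f.).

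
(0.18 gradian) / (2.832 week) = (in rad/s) 1 gradian = 0.015707963 rad, so 0.18 gradian = 0.18 * 0.015707963 = 0.0028274334 rad. 1 week = 604800 s, so 2.832 week = 2.832 * 604800 = 1712793.6 s. Combine: 0.0028274334 rad / 1712793.6 s = 1.650773e-09 rad/s. Result: 1.650773e-09 rad/s ≈ 1.651e-09 rad/s (4 s.f.). Final answer: 1.651e-09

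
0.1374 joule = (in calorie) 0.03284. Check: 0.1374 joule = 0.1374 J. 1 calorie = 4.184 J, so 0.1374 J = 0.1374 / 4.184 = 0.032839388 calorie ≈ 0.03284 calorie (4 s.f.).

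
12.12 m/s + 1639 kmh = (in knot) 908.5. Check: 12.12 m/s is already in m/s. 1 kmh = 0.27777778 m/s, so 1639 kmh = 1639 * 0.27777778 = 455.27778 m/s. Sum: 12.12 + 455.27778 = 467.39778 m/s. 1 knot = 0.51444444 m/s, so 467.39778 m/s = 467.39778 / 0.51444444 = 908.5486 knot ≈ 908.5 knot (4 s.f.).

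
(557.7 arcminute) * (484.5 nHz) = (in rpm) 7.506e-07. Check: 1 arcminute = 0.00029088821 rad, so 557.7 arcminute = 557.7 * 0.00029088821 = 0.16222835 rad. 1 nHz = 1e-09 Hz, so 484.5 nHz = 484.5 * 1e-09 = 4.845e-07 Hz. Combine: 0.16222835 rad * 4.845e-07 Hz = 7.8599637e-08 rad/s. 1 rpm = 0.10471976 rad/s, so 7.8599637e-08 rad/s = 7.8599637e-08 / 0.10471976 = 7.5057125e-07 rpm ≈ 7.506e-07 rpm (4 s.f.).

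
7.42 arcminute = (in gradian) 1 arcminute = 0.00029088821 rad, so 7.42 arcminute = 7.42 * 0.00029088821 = 0.0021583905 rad. 1 gradian = 0.015707963 rad, so 0.0021583905 rad = 0.0021583905 / 0.015707963 = 0.13740741 gradian ≈ 0.1374 gradian (4 s.f.). Final answer: 0.1374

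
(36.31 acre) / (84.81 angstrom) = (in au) 1 acre = 4046.8564 m^2, so 36.31 acre = 36.31 * 4046.8564 = 146941.36 m^2. 1 angstrom = 1e-10 m, so 84.81 angstrom = 84.81 * 1e-10 = 8.481e-09 m. Combine: 146941.36 m^2 / 8.481e-09 m = 1.7325947e+13 m. 1 au = 1.4959787e+11 m, so 1.7325947e+13 m = 1.7325947e+13 / 1.4959787e+11 = 115.8168 au ≈ 115.8 au (4 s.f.). Final answer: 115.8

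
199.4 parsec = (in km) 6.153e+15. Check: 1 parsec = 3.0856776e+16 m, so 199.4 parsec = 199.4 * 3.0856776e+16 = 6.1528411e+18 m. 1 km = 1000 m, so 6.1528411e+18 m = 6.1528411e+18 / 1000 = 6.1528411e+15 km ≈ 6.153e+15 km (4 s.f.).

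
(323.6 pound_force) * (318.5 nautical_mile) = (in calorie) 2.029e+08. Check: 1 pound_force = 4.4482216 N, so 323.6 pound_force = 323.6 * 4.4482216 = 1439.4445 N. 1 nautical_mile = 1852 m, so 318.5 nautical_mile = 318.5 * 1852 = 589862 m. Combine: 1439.4445 N * 589862 m = 8.4907362e+08 J. 1 calorie = 4.184 J, so 8.4907362e+08 J = 8.4907362e+08 / 4.184 = 2.0293347e+08 calorie ≈ 2.029e+08 calorie (4 s.f.).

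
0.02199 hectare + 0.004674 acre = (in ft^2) 1 hectare = 10000 m^2, so 0.02199 hectare = 0.02199 * 10000 = 219.9 m^2. 1 acre = 4046.8564 m^2, so 0.004674 acre = 0.004674 * 4046.8564 = 18.915007 m^2. Sum: 219.9 + 18.915007 = 238.81501 m^2. 1 ft^2 = 0.09290304 m^2, so 238.81501 m^2 = 238.81501 / 0.09290304 = 2570.5833 ft^2 ≈ 2571 ft^2 (4 s.f.). Final answer: 2571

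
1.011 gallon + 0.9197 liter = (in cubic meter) 1 gallon = 0.0037854118 m^3, so 1.011 gallon = 1.011 * 0.0037854118 = 0.0038270513 m^3. 1 liter = 0.001 m^3, so 0.9197 liter = 0.9197 * 0.001 = 0.0009197 m^3. Sum: 0.0038270513 + 0.0009197 = 0.0047467513 m^3. 0.0047467513 m^3 = 0.0047467513 cubic meter ≈ 0.004747 cubic meter (4 s.f.). Final answer: 0.004747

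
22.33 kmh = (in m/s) 1 kmh = 0.27777778 m/s, so 22.33 kmh = 22.33 * 0.27777778 = 6.2027778 m/s. Result: 6.2027778 m/s ≈ 6.203 m/s (4 s.f.). Final answer: 6.203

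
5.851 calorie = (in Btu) 0.0232. Check: 1 calorie = 4.184 J, so 5.851 calorie = 5.851 * 4.184 = 24.480584 J. 1 Btu = 1055.0559 J, so 24.480584 J = 24.480584 / 1055.0559 = 0.023203117 Btu ≈ 0.0232 Btu (4 s.f.).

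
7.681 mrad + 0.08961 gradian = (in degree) 1 mrad = 0.001 rad, so 7.681 mrad = 7.681 * 0.001 = 0.007681 rad. 1 gradian = 0.015707963 rad, so 0.08961 gradian = 0.08961 * 0.015707963 = 0.0014075906 rad. Sum: 0.007681 + 0.0014075906 = 0.0090885906 rad. 1 degree = 0.017453293 rad, so 0.0090885906 rad = 0.0090885906 / 0.017453293 = 0.52073788 degree ≈ 0.5207 degree (4 s.f.). Final answer: 0.5207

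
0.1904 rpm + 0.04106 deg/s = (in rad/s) 1 rpm = 0.10471976 rad/s, so 0.1904 rpm = 0.1904 * 0.10471976 = 0.019938641 rad/s. 1 deg/s = 0.017453293 rad/s, so 0.04106 deg/s = 0.04106 * 0.017453293 = 0.00071663219 rad/s. Sum: 0.019938641 + 0.00071663219 = 0.020655274 rad/s. Result: 0.020655274 rad/s ≈ 0.02066 rad/s (4 s.f.). Final answer: 0.02066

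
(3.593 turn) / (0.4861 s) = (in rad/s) 1 turn = 6.2831853 rad, so 3.593 turn = 3.593 * 6.2831853 = 22.575485 rad. 0.4861 s is already in s. Combine: 22.575485 rad / 0.4861 s = 46.442059 rad/s. Result: 46.442059 rad/s ≈ 46.44 rad/s (4 s.f.). Final answer: 46.44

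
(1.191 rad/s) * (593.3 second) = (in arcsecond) 1.191 rad/s is already in rad/s. 593.3 second = 593.3 s. Combine: 1.191 rad/s * 593.3 s = 706.6203 rad. 1 arcsecond = 4.8481368e-06 rad, so 706.6203 rad = 706.6203 / 4.8481368e-06 = 1.457509e+08 arcsecond ≈ 1.458e+08 arcsecond (4 s.f.). Final answer: 1.458e+08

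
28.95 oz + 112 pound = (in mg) 5.162e+07. Check: 1 oz = 0.028349523 kg, so 28.95 oz = 28.95 * 0.028349523 = 0.82071869 kg. 1 pound = 0.45359237 kg, so 112 pound = 112 * 0.45359237 = 50.802345 kg. Sum: 0.82071869 + 50.802345 = 51.623064 kg. 1 mg = 1e-06 kg, so 51.623064 kg = 51.623064 / 1e-06 = 51623064 mg ≈ 5.162e+07 mg (4 s.f.).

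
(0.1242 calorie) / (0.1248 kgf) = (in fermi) 4.246e+14. Check: 1 calorie = 4.184 J, so 0.1242 calorie = 0.1242 * 4.184 = 0.5196528 J. 1 kgf = 9.80665 N, so 0.1248 kgf = 0.1248 * 9.80665 = 1.2238699 N. Combine: 0.5196528 J / 1.2238699 N = 0.42459807 m. 1 fermi = 1e-15 m, so 0.42459807 m = 0.42459807 / 1e-15 = 4.2459807e+14 fermi ≈ 4.246e+14 fermi (4 s.f.).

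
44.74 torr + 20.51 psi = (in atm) 1.454. Check: 1 torr = 133.32237 Pa, so 44.74 torr = 44.74 * 133.32237 = 5964.8428 Pa. 1 psi = 6894.7573 Pa, so 20.51 psi = 20.51 * 6894.7573 = 141411.47 Pa. Sum: 5964.8428 + 141411.47 = 147376.31 Pa. 1 atm = 101325 Pa, so 147376.31 Pa = 147376.31 / 101325 = 1.4544911 atm ≈ 1.454 atm (4 s.f.).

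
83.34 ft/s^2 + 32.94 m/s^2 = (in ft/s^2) 191.4. Check: 1 ft/s^2 = 0.3048 m/s^2, so 83.34 ft/s^2 = 83.34 * 0.3048 = 25.402032 m/s^2. 32.94 m/s^2 is already in m/s^2. Sum: 25.402032 + 32.94 = 58.342032 m/s^2. 1 ft/s^2 = 0.3048 m/s^2, so 58.342032 m/s^2 = 58.342032 / 0.3048 = 191.41087 ft/s^2 ≈ 191.4 ft/s^2 (4 s.f.).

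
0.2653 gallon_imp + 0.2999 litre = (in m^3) 0.001506. Check: 1 gallon_imp = 0.00454609 m^3, so 0.2653 gallon_imp = 0.2653 * 0.00454609 = 0.0012060777 m^3. 1 litre = 0.001 m^3, so 0.2999 litre = 0.2999 * 0.001 = 0.0002999 m^3. Sum: 0.0012060777 + 0.0002999 = 0.0015059777 m^3. Result: 0.0015059777 m^3 ≈ 0.001506 m^3 (4 s.f.).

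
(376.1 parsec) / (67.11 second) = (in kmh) 1 parsec = 3.0856776e+16 m, so 376.1 parsec = 376.1 * 3.0856776e+16 = 1.1605233e+19 m. 67.11 second = 67.11 s. Combine: 1.1605233e+19 m / 67.11 s = 1.7292853e+17 m/s. 1 kmh = 0.27777778 m/s, so 1.7292853e+17 m/s = 1.7292853e+17 / 0.27777778 = 6.2254269e+17 kmh ≈ 6.225e+17 kmh (4 s.f.). Final answer: 6.225e+17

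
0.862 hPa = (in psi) 0.0125. Check: 1 hPa = 100 Pa, so 0.862 hPa = 0.862 * 100 = 86.2 Pa. 1 psi = 6894.7573 Pa, so 86.2 Pa = 86.2 / 6894.7573 = 0.012502253 psi ≈ 0.0125 psi (4 s.f.).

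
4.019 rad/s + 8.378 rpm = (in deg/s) 280.5. Check: 4.019 rad/s is already in rad/s. 1 rpm = 0.10471976 rad/s, so 8.378 rpm = 8.378 * 0.10471976 = 0.87734211 rad/s. Sum: 4.019 + 0.87734211 = 4.8963421 rad/s. 1 deg/s = 0.017453293 rad/s, so 4.8963421 rad/s = 4.8963421 / 0.017453293 = 280.53974 deg/s ≈ 280.5 deg/s (4 s.f.).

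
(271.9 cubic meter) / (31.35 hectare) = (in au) 5.798e-15. Check: 271.9 cubic meter = 271.9 m^3. 1 hectare = 10000 m^2, so 31.35 hectare = 31.35 * 10000 = 313500 m^2. Combine: 271.9 m^3 / 313500 m^2 = 0.00086730463 m. 1 au = 1.4959787e+11 m, so 0.00086730463 m = 0.00086730463 / 1.4959787e+11 = 5.7975733e-15 au ≈ 5.798e-15 au (4 s.f.).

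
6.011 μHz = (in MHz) 6.011e-12. Check: 1 μHz = 1e-06 Hz, so 6.011 μHz = 6.011 * 1e-06 = 6.011e-06 Hz. 1 MHz = 1000000 Hz, so 6.011e-06 Hz = 6.011e-06 / 1000000 = 6.011e-12 MHz.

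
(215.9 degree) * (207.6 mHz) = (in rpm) 1 degree = 0.017453293 rad, so 215.9 degree = 215.9 * 0.017453293 = 3.7681659 rad. 1 mHz = 0.001 Hz, so 207.6 mHz = 207.6 * 0.001 = 0.2076 Hz. Combine: 3.7681659 rad * 0.2076 Hz = 0.78227123 rad/s. 1 rpm = 0.10471976 rad/s, so 0.78227123 rad/s = 0.78227123 / 0.10471976 = 7.47014 rpm ≈ 7.47 rpm (4 s.f.). Final answer: 7.47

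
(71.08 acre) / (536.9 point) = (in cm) 1 acre = 4046.8564 m^2, so 71.08 acre = 71.08 * 4046.8564 = 287650.55 m^2. 1 point = 0.00035277778 m, so 536.9 point = 536.9 * 0.00035277778 = 0.18940639 m. Combine: 287650.55 m^2 / 0.18940639 m = 1518695.1 m. 1 cm = 0.01 m, so 1518695.1 m = 1518695.1 / 0.01 = 1.5186951e+08 cm ≈ 1.519e+08 cm (4 s.f.). Final answer: 1.519e+08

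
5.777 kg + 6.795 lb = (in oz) 5.777 kg is already in kg. 1 lb = 0.45359237 kg, so 6.795 lb = 6.795 * 0.45359237 = 3.0821602 kg. Sum: 5.777 + 3.0821602 = 8.8591602 kg. 1 oz = 0.028349523 kg, so 8.8591602 kg = 8.8591602 / 0.028349523 = 312.49768 oz ≈ 312.5 oz (4 s.f.). Final answer: 312.5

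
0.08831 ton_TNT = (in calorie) 8.831e+07. Check: 1 ton_TNT = 4.184e+09 J, so 0.08831 ton_TNT = 0.08831 * 4.184e+09 = 3.6948904e+08 J. 1 calorie = 4.184 J, so 3.6948904e+08 J = 3.6948904e+08 / 4.184 = 88310000 calorie ≈ 8.831e+07 calorie (4 s.f.).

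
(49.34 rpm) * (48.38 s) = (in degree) 1.432e+04. Check: 1 rpm = 0.10471976 rad/s, so 49.34 rpm = 49.34 * 0.10471976 = 5.1668727 rad/s. 48.38 s is already in s. Combine: 5.1668727 rad/s * 48.38 s = 249.9733 rad. 1 degree = 0.017453293 rad, so 249.9733 rad = 249.9733 / 0.017453293 = 14322.415 degree ≈ 1.432e+04 degree (4 s.f.).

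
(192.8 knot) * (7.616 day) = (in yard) 7.138e+07. Check: 1 knot = 0.51444444 m/s, so 192.8 knot = 192.8 * 0.51444444 = 99.184889 m/s. 1 day = 86400 s, so 7.616 day = 7.616 * 86400 = 658022.4 s. Combine: 99.184889 m/s * 658022.4 s = 65265879 m. 1 yard = 0.9144 m, so 65265879 m = 65265879 / 0.9144 = 71375633 yard ≈ 7.138e+07 yard (4 s.f.).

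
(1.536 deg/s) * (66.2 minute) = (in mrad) 1.065e+05. Check: 1 deg/s = 0.017453293 rad/s, so 1.536 deg/s = 1.536 * 0.017453293 = 0.026808257 rad/s. 1 minute = 60 s, so 66.2 minute = 66.2 * 60 = 3972 s. Combine: 0.026808257 rad/s * 3972 s = 106.4824 rad. 1 mrad = 0.001 rad, so 106.4824 rad = 106.4824 / 0.001 = 106482.4 mrad ≈ 1.065e+05 mrad (4 s.f.).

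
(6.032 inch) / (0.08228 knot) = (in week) 1 inch = 0.0254 m, so 6.032 inch = 6.032 * 0.0254 = 0.1532128 m. 1 knot = 0.51444444 m/s, so 0.08228 knot = 0.08228 * 0.51444444 = 0.042328489 m/s. Combine: 0.1532128 m / 0.042328489 m/s = 3.6196142 s. 1 week = 604800 s, so 3.6196142 s = 3.6196142 / 604800 = 5.9848119e-06 week ≈ 5.985e-06 week (4 s.f.). Final answer: 5.985e-06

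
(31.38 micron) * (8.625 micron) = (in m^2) 1 micron = 1e-06 m, so 31.38 micron = 31.38 * 1e-06 = 3.138e-05 m. 1 micron = 1e-06 m, so 8.625 micron = 8.625 * 1e-06 = 8.625e-06 m. Combine: 3.138e-05 m * 8.625e-06 m = 2.706525e-10 m^2. Result: 2.706525e-10 m^2 ≈ 2.707e-10 m^2 (4 s.f.). Final answer: 2.707e-10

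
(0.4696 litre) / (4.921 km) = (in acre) 2.358e-11. Check: 1 litre = 0.001 m^3, so 0.4696 litre = 0.4696 * 0.001 = 0.0004696 m^3. 1 km = 1000 m, so 4.921 km = 4.921 * 1000 = 4921 m. Combine: 0.0004696 m^3 / 4921 m = 9.5427759e-08 m^2. 1 acre = 4046.8564 m^2, so 9.5427759e-08 m^2 = 9.5427759e-08 / 4046.8564 = 2.3580713e-11 acre ≈ 2.358e-11 acre (4 s.f.).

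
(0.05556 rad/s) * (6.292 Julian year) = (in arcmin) 0.05556 rad/s is already in rad/s. 1 Julian year = 31557600 s, so 6.292 Julian year = 6.292 * 31557600 = 1.9856042e+08 s. Combine: 0.05556 rad/s * 1.9856042e+08 s = 11032017 rad. 1 arcmin = 0.00029088821 rad, so 11032017 rad = 11032017 / 0.00029088821 = 3.792528e+10 arcmin ≈ 3.793e+10 arcmin (4 s.f.). Final answer: 3.793e+10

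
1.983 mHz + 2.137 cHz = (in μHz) 2.335e+04. Check: 1 mHz = 0.001 Hz, so 1.983 mHz = 1.983 * 0.001 = 0.001983 Hz. 1 cHz = 0.01 Hz, so 2.137 cHz = 2.137 * 0.01 = 0.02137 Hz. Sum: 0.001983 + 0.02137 = 0.023353 Hz. 1 μHz = 1e-06 Hz, so 0.023353 Hz = 0.023353 / 1e-06 = 23353 μHz ≈ 2.335e+04 μHz (4 s.f.).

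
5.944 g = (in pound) 0.0131. Check: 1 g = 0.001 kg, so 5.944 g = 5.944 * 0.001 = 0.005944 kg. 1 pound = 0.45359237 kg, so 0.005944 kg = 0.005944 / 0.45359237 = 0.013104277 pound ≈ 0.0131 pound (4 s.f.).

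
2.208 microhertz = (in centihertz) 1 microhertz = 1e-06 Hz, so 2.208 microhertz = 2.208 * 1e-06 = 2.208e-06 Hz. 1 centihertz = 0.01 Hz, so 2.208e-06 Hz = 2.208e-06 / 0.01 = 0.0002208 centihertz. Final answer: 0.0002208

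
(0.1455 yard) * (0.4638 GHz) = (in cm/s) 6.171e+09. Check: 1 yard = 0.9144 m, so 0.1455 yard = 0.1455 * 0.9144 = 0.1330452 m. 1 GHz = 1e+09 Hz, so 0.4638 GHz = 0.4638 * 1e+09 = 4.638e+08 Hz. Combine: 0.1330452 m * 4.638e+08 Hz = 61706364 m/s. 1 cm/s = 0.01 m/s, so 61706364 m/s = 61706364 / 0.01 = 6.1706364e+09 cm/s ≈ 6.171e+09 cm/s (4 s.f.).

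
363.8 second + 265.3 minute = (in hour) 363.8 second = 363.8 s. 1 minute = 60 s, so 265.3 minute = 265.3 * 60 = 15918 s. Sum: 363.8 + 15918 = 16281.8 s. 1 hour = 3600 s, so 16281.8 s = 16281.8 / 3600 = 4.5227222 hour ≈ 4.523 hour (4 s.f.). Final answer: 4.523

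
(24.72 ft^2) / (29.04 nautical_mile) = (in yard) 4.67e-05. Check: 1 ft^2 = 0.09290304 m^2, so 24.72 ft^2 = 24.72 * 0.09290304 = 2.2965631 m^2. 1 nautical_mile = 1852 m, so 29.04 nautical_mile = 29.04 * 1852 = 53782.08 m. Combine: 2.2965631 m^2 / 53782.08 m = 4.2701271e-05 m. 1 yard = 0.9144 m, so 4.2701271e-05 m = 4.2701271e-05 / 0.9144 = 4.6698677e-05 yard ≈ 4.67e-05 yard (4 s.f.).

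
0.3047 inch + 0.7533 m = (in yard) 0.8323. Check: 1 inch = 0.0254 m, so 0.3047 inch = 0.3047 * 0.0254 = 0.00773938 m. 0.7533 m is already in m. Sum: 0.00773938 + 0.7533 = 0.76103938 m. 1 yard = 0.9144 m, so 0.76103938 m = 0.76103938 / 0.9144 = 0.83228279 yard ≈ 0.8323 yard (4 s.f.).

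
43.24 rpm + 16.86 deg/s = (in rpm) 46.05. Check: 1 rpm = 0.10471976 rad/s, so 43.24 rpm = 43.24 * 0.10471976 = 4.5280822 rad/s. 1 deg/s = 0.017453293 rad/s, so 16.86 deg/s = 16.86 * 0.017453293 = 0.29426251 rad/s. Sum: 4.5280822 + 0.29426251 = 4.8223447 rad/s. 1 rpm = 0.10471976 rad/s, so 4.8223447 rad/s = 4.8223447 / 0.10471976 = 46.05 rpm.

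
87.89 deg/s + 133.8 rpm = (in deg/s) 1 deg/s = 0.017453293 rad/s, so 87.89 deg/s = 87.89 * 0.017453293 = 1.5339699 rad/s. 1 rpm = 0.10471976 rad/s, so 133.8 rpm = 133.8 * 0.10471976 = 14.011503 rad/s. Sum: 1.5339699 + 14.011503 = 15.545473 rad/s. 1 deg/s = 0.017453293 rad/s, so 15.545473 rad/s = 15.545473 / 0.017453293 = 890.69 deg/s ≈ 890.7 deg/s (4 s.f.). Final answer: 890.7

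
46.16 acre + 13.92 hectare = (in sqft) 3.509e+06. Check: 1 acre = 4046.8564 m^2, so 46.16 acre = 46.16 * 4046.8564 = 186802.89 m^2. 1 hectare = 10000 m^2, so 13.92 hectare = 13.92 * 10000 = 139200 m^2. Sum: 186802.89 + 139200 = 326002.89 m^2. 1 sqft = 0.09290304 m^2, so 326002.89 m^2 = 326002.89 / 0.09290304 = 3509065.9 sqft ≈ 3.509e+06 sqft (4 s.f.).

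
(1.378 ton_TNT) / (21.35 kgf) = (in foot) 9.035e+07. Check: 1 ton_TNT = 4.184e+09 J, so 1.378 ton_TNT = 1.378 * 4.184e+09 = 5.765552e+09 J. 1 kgf = 9.80665 N, so 21.35 kgf = 21.35 * 9.80665 = 209.37198 N. Combine: 5.765552e+09 J / 209.37198 N = 27537362 m. 1 foot = 0.3048 m, so 27537362 m = 27537362 / 0.3048 = 90345677 foot ≈ 9.035e+07 foot (4 s.f.).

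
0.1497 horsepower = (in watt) 111.6. Check: 1 horsepower = 745.69987 W, so 0.1497 horsepower = 0.1497 * 745.69987 = 111.63127 W. 111.63127 W = 111.63127 watt ≈ 111.6 watt (4 s.f.).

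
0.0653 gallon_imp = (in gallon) 0.07842. Check: 1 gallon_imp = 0.00454609 m^3, so 0.0653 gallon_imp = 0.0653 * 0.00454609 = 0.00029685968 m^3. 1 gallon = 0.0037854118 m^3, so 0.00029685968 m^3 = 0.00029685968 / 0.0037854118 = 0.07842203 gallon ≈ 0.07842 gallon (4 s.f.).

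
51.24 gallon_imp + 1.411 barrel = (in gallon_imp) 1 gallon_imp = 0.00454609 m^3, so 51.24 gallon_imp = 51.24 * 0.00454609 = 0.23294165 m^3. 1 barrel = 0.15898729 m^3, so 1.411 barrel = 1.411 * 0.15898729 = 0.22433107 m^3. Sum: 0.23294165 + 0.22433107 = 0.45727272 m^3. 1 gallon_imp = 0.00454609 m^3, so 0.45727272 m^3 = 0.45727272 / 0.00454609 = 100.58594 gallon_imp ≈ 100.6 gallon_imp (4 s.f.). Final answer: 100.6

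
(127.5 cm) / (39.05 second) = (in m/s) 1 cm = 0.01 m, so 127.5 cm = 127.5 * 0.01 = 1.275 m. 39.05 second = 39.05 s. Combine: 1.275 m / 39.05 s = 0.032650448 m/s. Result: 0.032650448 m/s ≈ 0.03265 m/s (4 s.f.). Final answer: 0.03265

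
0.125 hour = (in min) 7.5. Check: 1 hour = 3600 s, so 0.125 hour = 0.125 * 3600 = 450 s. 1 min = 60 s, so 450 s = 450 / 60 = 7.5 min.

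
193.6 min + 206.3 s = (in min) 197. Check: 1 min = 60 s, so 193.6 min = 193.6 * 60 = 11616 s. 206.3 s is already in s. Sum: 11616 + 206.3 = 11822.3 s. 1 min = 60 s, so 11822.3 s = 11822.3 / 60 = 197.03833 min ≈ 197 min (4 s.f.).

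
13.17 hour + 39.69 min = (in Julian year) 0.001578. Check: 1 hour = 3600 s, so 13.17 hour = 13.17 * 3600 = 47412 s. 1 min = 60 s, so 39.69 min = 39.69 * 60 = 2381.4 s. Sum: 47412 + 2381.4 = 49793.4 s. 1 Julian year = 31557600 s, so 49793.4 s = 49793.4 / 31557600 = 0.0015778576 Julian year ≈ 0.001578 Julian year (4 s.f.).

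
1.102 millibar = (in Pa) 1 millibar = 100 Pa, so 1.102 millibar = 1.102 * 100 = 110.2 Pa. Result: 110.2 Pa. Final answer: 110.2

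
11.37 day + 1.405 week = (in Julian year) 0.05806. Check: 1 day = 86400 s, so 11.37 day = 11.37 * 86400 = 982368 s. 1 week = 604800 s, so 1.405 week = 1.405 * 604800 = 849744 s. Sum: 982368 + 849744 = 1832112 s. 1 Julian year = 31557600 s, so 1832112 s = 1832112 / 31557600 = 0.058056126 Julian year ≈ 0.05806 Julian year (4 s.f.).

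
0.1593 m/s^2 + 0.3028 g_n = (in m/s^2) 3.129. Check: 0.1593 m/s^2 is already in m/s^2. 1 g_n = 9.80665 m/s^2, so 0.3028 g_n = 0.3028 * 9.80665 = 2.9694536 m/s^2. Sum: 0.1593 + 2.9694536 = 3.1287536 m/s^2. Result: 3.1287536 m/s^2 ≈ 3.129 m/s^2 (4 s.f.).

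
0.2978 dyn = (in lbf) 1 dyn = 1e-05 N, so 0.2978 dyn = 0.2978 * 1e-05 = 2.978e-06 N. 1 lbf = 4.4482216 N, so 2.978e-06 N = 2.978e-06 / 4.4482216 = 6.6948103e-07 lbf ≈ 6.695e-07 lbf (4 s.f.). Final answer: 6.695e-07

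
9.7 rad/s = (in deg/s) 555.8. Check: 1 deg/s = 0.017453293 rad/s, so 9.7 rad/s = 9.7 / 0.017453293 = 555.76906 deg/s ≈ 555.8 deg/s (4 s.f.).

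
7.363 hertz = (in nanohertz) 7.363e+09. Check: 7.363 hertz = 7.363 Hz. 1 nanohertz = 1e-09 Hz, so 7.363 Hz = 7.363 / 1e-09 = 7.363e+09 nanohertz.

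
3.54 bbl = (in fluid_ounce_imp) 1.981e+04. Check: 1 bbl = 0.15898729 m^3, so 3.54 bbl = 3.54 * 0.15898729 = 0.56281502 m^3. 1 fluid_ounce_imp = 2.8413063e-05 m^3, so 0.56281502 m^3 = 0.56281502 / 2.8413063e-05 = 19808.32 fluid_ounce_imp ≈ 1.981e+04 fluid_ounce_imp (4 s.f.).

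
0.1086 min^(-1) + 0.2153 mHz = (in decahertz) 1 min^(-1) = 0.016666667 Hz, so 0.1086 min^(-1) = 0.1086 * 0.016666667 = 0.00181 Hz. 1 mHz = 0.001 Hz, so 0.2153 mHz = 0.2153 * 0.001 = 0.0002153 Hz. Sum: 0.00181 + 0.0002153 = 0.0020253 Hz. 1 decahertz = 10 Hz, so 0.0020253 Hz = 0.0020253 / 10 = 0.00020253 decahertz ≈ 0.0002025 decahertz (4 s.f.). Final answer: 0.0002025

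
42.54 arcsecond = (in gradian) 0.01313. Check: 1 arcsecond = 4.8481368e-06 rad, so 42.54 arcsecond = 42.54 * 4.8481368e-06 = 0.00020623974 rad. 1 gradian = 0.015707963 rad, so 0.00020623974 rad = 0.00020623974 / 0.015707963 = 0.01312963 gradian ≈ 0.01313 gradian (4 s.f.).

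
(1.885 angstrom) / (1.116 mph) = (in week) 1 angstrom = 1e-10 m, so 1.885 angstrom = 1.885 * 1e-10 = 1.885e-10 m. 1 mph = 0.44704 m/s, so 1.116 mph = 1.116 * 0.44704 = 0.49889664 m/s. Combine: 1.885e-10 m / 0.49889664 m/s = 3.7783377e-10 s. 1 week = 604800 s, so 3.7783377e-10 s = 3.7783377e-10 / 604800 = 6.2472515e-16 week ≈ 6.247e-16 week (4 s.f.). Final answer: 6.247e-16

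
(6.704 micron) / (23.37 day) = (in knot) 6.454e-12. Check: 1 micron = 1e-06 m, so 6.704 micron = 6.704 * 1e-06 = 6.704e-06 m. 1 day = 86400 s, so 23.37 day = 23.37 * 86400 = 2019168 s. Combine: 6.704e-06 m / 2019168 s = 3.3201794e-12 m/s. 1 knot = 0.51444444 m/s, so 3.3201794e-12 m/s = 3.3201794e-12 / 0.51444444 = 6.4539124e-12 knot ≈ 6.454e-12 knot (4 s.f.).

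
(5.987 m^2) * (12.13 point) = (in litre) 25.62. Check: 5.987 m^2 is already in m^2. 1 point = 0.00035277778 m, so 12.13 point = 12.13 * 0.00035277778 = 0.0042791944 m. Combine: 5.987 m^2 * 0.0042791944 m = 0.025619537 m^3. 1 litre = 0.001 m^3, so 0.025619537 m^3 = 0.025619537 / 0.001 = 25.619537 litre ≈ 25.62 litre (4 s.f.).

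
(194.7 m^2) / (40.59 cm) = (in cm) 194.7 m^2 is already in m^2. 1 cm = 0.01 m, so 40.59 cm = 40.59 * 0.01 = 0.4059 m. Combine: 194.7 m^2 / 0.4059 m = 479.6748 m. 1 cm = 0.01 m, so 479.6748 m = 479.6748 / 0.01 = 47967.48 cm ≈ 4.797e+04 cm (4 s.f.). Final answer: 4.797e+04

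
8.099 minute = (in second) 485.9. Check: 1 minute = 60 s, so 8.099 minute = 8.099 * 60 = 485.94 s. 485.94 s = 485.94 second ≈ 485.9 second (4 s.f.).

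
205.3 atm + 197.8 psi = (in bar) 221.7. Check: 1 atm = 101325 Pa, so 205.3 atm = 205.3 * 101325 = 20802022 Pa. 1 psi = 6894.7573 Pa, so 197.8 psi = 197.8 * 6894.7573 = 1363783 Pa. Sum: 20802022 + 1363783 = 22165805 Pa. 1 bar = 100000 Pa, so 22165805 Pa = 22165805 / 100000 = 221.65805 bar ≈ 221.7 bar (4 s.f.).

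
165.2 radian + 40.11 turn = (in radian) 417.2. Check: 165.2 radian = 165.2 rad. 1 turn = 6.2831853 rad, so 40.11 turn = 40.11 * 6.2831853 = 252.01856 rad. Sum: 165.2 + 252.01856 = 417.21856 rad. 417.21856 rad = 417.21856 radian ≈ 417.2 radian (4 s.f.).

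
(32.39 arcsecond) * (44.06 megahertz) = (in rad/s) 1 arcsecond = 4.8481368e-06 rad, so 32.39 arcsecond = 32.39 * 4.8481368e-06 = 0.00015703115 rad. 1 megahertz = 1000000 Hz, so 44.06 megahertz = 44.06 * 1000000 = 44060000 Hz. Combine: 0.00015703115 rad * 44060000 Hz = 6918.7925 rad/s. Result: 6918.7925 rad/s ≈ 6919 rad/s (4 s.f.). Final answer: 6919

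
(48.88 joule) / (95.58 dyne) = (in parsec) 1.657e-12. Check: 48.88 joule = 48.88 J. 1 dyne = 1e-05 N, so 95.58 dyne = 95.58 * 1e-05 = 0.0009558 N. Combine: 48.88 J / 0.0009558 N = 51140.406 m. 1 parsec = 3.0856776e+16 m, so 51140.406 m = 51140.406 / 3.0856776e+16 = 1.6573477e-12 parsec ≈ 1.657e-12 parsec (4 s.f.).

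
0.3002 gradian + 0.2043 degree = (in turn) 0.001318. Check: 1 gradian = 0.015707963 rad, so 0.3002 gradian = 0.3002 * 0.015707963 = 0.0047155306 rad. 1 degree = 0.017453293 rad, so 0.2043 degree = 0.2043 * 0.017453293 = 0.0035657077 rad. Sum: 0.0047155306 + 0.0035657077 = 0.0082812382 rad. 1 turn = 6.2831853 rad, so 0.0082812382 rad = 0.0082812382 / 6.2831853 = 0.001318 turn.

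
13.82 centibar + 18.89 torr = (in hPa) 163.4. Check: 1 centibar = 1000 Pa, so 13.82 centibar = 13.82 * 1000 = 13820 Pa. 1 torr = 133.32237 Pa, so 18.89 torr = 18.89 * 133.32237 = 2518.4595 Pa. Sum: 13820 + 2518.4595 = 16338.46 Pa. 1 hPa = 100 Pa, so 16338.46 Pa = 16338.46 / 100 = 163.3846 hPa ≈ 163.4 hPa (4 s.f.).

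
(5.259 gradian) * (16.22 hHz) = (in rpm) 1280. Check: 1 gradian = 0.015707963 rad, so 5.259 gradian = 5.259 * 0.015707963 = 0.082608179 rad. 1 hHz = 100 Hz, so 16.22 hHz = 16.22 * 100 = 1622 Hz. Combine: 0.082608179 rad * 1622 Hz = 133.99047 rad/s. 1 rpm = 0.10471976 rad/s, so 133.99047 rad/s = 133.99047 / 0.10471976 = 1279.5147 rpm ≈ 1280 rpm (4 s.f.).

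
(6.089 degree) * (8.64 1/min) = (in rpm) 0.1461. Check: 1 degree = 0.017453293 rad, so 6.089 degree = 6.089 * 0.017453293 = 0.1062731 rad. 1 1/min = 0.016666667 Hz, so 8.64 1/min = 8.64 * 0.016666667 = 0.144 Hz. Combine: 0.1062731 rad * 0.144 Hz = 0.015303326 rad/s. 1 rpm = 0.10471976 rad/s, so 0.015303326 rad/s = 0.015303326 / 0.10471976 = 0.146136 rpm ≈ 0.1461 rpm (4 s.f.).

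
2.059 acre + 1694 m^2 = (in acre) 1 acre = 4046.8564 m^2, so 2.059 acre = 2.059 * 4046.8564 = 8332.4774 m^2. 1694 m^2 is already in m^2. Sum: 8332.4774 + 1694 = 10026.477 m^2. 1 acre = 4046.8564 m^2, so 10026.477 m^2 = 10026.477 / 4046.8564 = 2.4775965 acre ≈ 2.478 acre (4 s.f.). Final answer: 2.478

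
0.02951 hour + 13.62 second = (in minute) 1 hour = 3600 s, so 0.02951 hour = 0.02951 * 3600 = 106.236 s. 13.62 second = 13.62 s. Sum: 106.236 + 13.62 = 119.856 s. 1 minute = 60 s, so 119.856 s = 119.856 / 60 = 1.9976 minute ≈ 1.998 minute (4 s.f.). Final answer: 1.998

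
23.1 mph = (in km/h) 37.18. Check: 1 mph = 0.44704 m/s, so 23.1 mph = 23.1 * 0.44704 = 10.326624 m/s. 1 km/h = 0.27777778 m/s, so 10.326624 m/s = 10.326624 / 0.27777778 = 37.175846 km/h ≈ 37.18 km/h (4 s.f.).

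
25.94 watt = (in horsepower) 25.94 watt = 25.94 W. 1 horsepower = 745.69987 W, so 25.94 W = 25.94 / 745.69987 = 0.034786113 horsepower ≈ 0.03479 horsepower (4 s.f.). Final answer: 0.03479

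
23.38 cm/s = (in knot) 1 cm/s = 0.01 m/s, so 23.38 cm/s = 23.38 * 0.01 = 0.2338 m/s. 1 knot = 0.51444444 m/s, so 0.2338 m/s = 0.2338 / 0.51444444 = 0.45447084 knot ≈ 0.4545 knot (4 s.f.). Final answer: 0.4545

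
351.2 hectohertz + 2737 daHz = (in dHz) 6.249e+05. Check: 1 hectohertz = 100 Hz, so 351.2 hectohertz = 351.2 * 100 = 35120 Hz. 1 daHz = 10 Hz, so 2737 daHz = 2737 * 10 = 27370 Hz. Sum: 35120 + 27370 = 62490 Hz. 1 dHz = 0.1 Hz, so 62490 Hz = 62490 / 0.1 = 624900 dHz ≈ 6.249e+05 dHz (4 s.f.).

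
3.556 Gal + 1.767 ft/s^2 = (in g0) 0.05855. Check: 1 Gal = 0.01 m/s^2, so 3.556 Gal = 3.556 * 0.01 = 0.03556 m/s^2. 1 ft/s^2 = 0.3048 m/s^2, so 1.767 ft/s^2 = 1.767 * 0.3048 = 0.5385816 m/s^2. Sum: 0.03556 + 0.5385816 = 0.5741416 m/s^2. 1 g0 = 9.80665 m/s^2, so 0.5741416 m/s^2 = 0.5741416 / 9.80665 = 0.05854615 g0 ≈ 0.05855 g0 (4 s.f.).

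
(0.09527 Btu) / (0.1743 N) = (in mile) 1 Btu = 1055.0559 J, so 0.09527 Btu = 0.09527 * 1055.0559 = 100.51517 J. 0.1743 N is already in N. Combine: 100.51517 J / 0.1743 N = 576.67912 m. 1 mile = 1609.344 m, so 576.67912 m = 576.67912 / 1609.344 = 0.35833179 mile ≈ 0.3583 mile (4 s.f.). Final answer: 0.3583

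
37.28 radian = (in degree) 2136. Check: 37.28 radian = 37.28 rad. 1 degree = 0.017453293 rad, so 37.28 rad = 37.28 / 0.017453293 = 2135.9867 degree ≈ 2136 degree (4 s.f.).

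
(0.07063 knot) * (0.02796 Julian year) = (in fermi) 1 knot = 0.51444444 m/s, so 0.07063 knot = 0.07063 * 0.51444444 = 0.036335211 m/s. 1 Julian year = 31557600 s, so 0.02796 Julian year = 0.02796 * 31557600 = 882350.5 s. Combine: 0.036335211 m/s * 882350.5 s = 32060.392 m. 1 fermi = 1e-15 m, so 32060.392 m = 32060.392 / 1e-15 = 3.2060392e+19 fermi ≈ 3.206e+19 fermi (4 s.f.). Final answer: 3.206e+19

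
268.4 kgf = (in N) 1 kgf = 9.80665 N, so 268.4 kgf = 268.4 * 9.80665 = 2632.1049 N. Result: 2632.1049 N ≈ 2632 N (4 s.f.). Final answer: 2632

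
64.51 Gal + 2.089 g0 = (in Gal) 2113. Check: 1 Gal = 0.01 m/s^2, so 64.51 Gal = 64.51 * 0.01 = 0.6451 m/s^2. 1 g0 = 9.80665 m/s^2, so 2.089 g0 = 2.089 * 9.80665 = 20.486092 m/s^2. Sum: 0.6451 + 20.486092 = 21.131192 m/s^2. 1 Gal = 0.01 m/s^2, so 21.131192 m/s^2 = 21.131192 / 0.01 = 2113.1192 Gal ≈ 2113 Gal (4 s.f.).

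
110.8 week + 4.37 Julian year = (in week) 1 week = 604800 s, so 110.8 week = 110.8 * 604800 = 67011840 s. 1 Julian year = 31557600 s, so 4.37 Julian year = 4.37 * 31557600 = 1.3790671e+08 s. Sum: 67011840 + 1.3790671e+08 = 2.0491855e+08 s. 1 week = 604800 s, so 2.0491855e+08 s = 2.0491855e+08 / 604800 = 338.82036 week ≈ 338.8 week (4 s.f.). Final answer: 338.8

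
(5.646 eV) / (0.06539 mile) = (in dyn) 1 eV = 1.6021766e-19 J, so 5.646 eV = 5.646 * 1.6021766e-19 = 9.0458893e-19 J. 1 mile = 1609.344 m, so 0.06539 mile = 0.06539 * 1609.344 = 105.235 m. Combine: 9.0458893e-19 J / 105.235 m = 8.5958939e-21 N. 1 dyn = 1e-05 N, so 8.5958939e-21 N = 8.5958939e-21 / 1e-05 = 8.5958939e-16 dyn ≈ 8.596e-16 dyn (4 s.f.). Final answer: 8.596e-16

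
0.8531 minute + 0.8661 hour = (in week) 1 minute = 60 s, so 0.8531 minute = 0.8531 * 60 = 51.186 s. 1 hour = 3600 s, so 0.8661 hour = 0.8661 * 3600 = 3117.96 s. Sum: 51.186 + 3117.96 = 3169.146 s. 1 week = 604800 s, so 3169.146 s = 3169.146 / 604800 = 0.0052399901 week ≈ 0.00524 week (4 s.f.). Final answer: 0.00524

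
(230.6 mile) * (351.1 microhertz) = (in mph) 291.5. Check: 1 mile = 1609.344 m, so 230.6 mile = 230.6 * 1609.344 = 371114.73 m. 1 microhertz = 1e-06 Hz, so 351.1 microhertz = 351.1 * 1e-06 = 0.0003511 Hz. Combine: 371114.73 m * 0.0003511 Hz = 130.29838 m/s. 1 mph = 0.44704 m/s, so 130.29838 m/s = 130.29838 / 0.44704 = 291.46918 mph ≈ 291.5 mph (4 s.f.).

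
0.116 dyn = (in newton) 1 dyn = 1e-05 N, so 0.116 dyn = 0.116 * 1e-05 = 1.16e-06 N. 1.16e-06 N = 1.16e-06 newton. Final answer: 1.16e-06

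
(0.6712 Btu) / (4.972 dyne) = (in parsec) 4.616e-10. Check: 1 Btu = 1055.0559 J, so 0.6712 Btu = 0.6712 * 1055.0559 = 708.15349 J. 1 dyne = 1e-05 N, so 4.972 dyne = 4.972 * 1e-05 = 4.972e-05 N. Combine: 708.15349 J / 4.972e-05 N = 14242830 m. 1 parsec = 3.0856776e+16 m, so 14242830 m = 14242830 / 3.0856776e+16 = 4.6157867e-10 parsec ≈ 4.616e-10 parsec (4 s.f.).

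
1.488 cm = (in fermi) 1.488e+13. Check: 1 cm = 0.01 m, so 1.488 cm = 1.488 * 0.01 = 0.01488 m. 1 fermi = 1e-15 m, so 0.01488 m = 0.01488 / 1e-15 = 1.488e+13 fermi.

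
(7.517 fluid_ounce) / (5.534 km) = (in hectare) 4.017e-12. Check: 1 fluid_ounce = 2.957353e-05 m^3, so 7.517 fluid_ounce = 7.517 * 2.957353e-05 = 0.00022230422 m^3. 1 km = 1000 m, so 5.534 km = 5.534 * 1000 = 5534 m. Combine: 0.00022230422 m^3 / 5534 m = 4.0170622e-08 m^2. 1 hectare = 10000 m^2, so 4.0170622e-08 m^2 = 4.0170622e-08 / 10000 = 4.0170622e-12 hectare ≈ 4.017e-12 hectare (4 s.f.).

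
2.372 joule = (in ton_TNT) 2.372 joule = 2.372 J. 1 ton_TNT = 4.184e+09 J, so 2.372 J = 2.372 / 4.184e+09 = 5.6692161e-10 ton_TNT ≈ 5.669e-10 ton_TNT (4 s.f.). Final answer: 5.669e-10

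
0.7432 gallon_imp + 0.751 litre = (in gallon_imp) 1 gallon_imp = 0.00454609 m^3, so 0.7432 gallon_imp = 0.7432 * 0.00454609 = 0.0033786541 m^3. 1 litre = 0.001 m^3, so 0.751 litre = 0.751 * 0.001 = 0.000751 m^3. Sum: 0.0033786541 + 0.000751 = 0.0041296541 m^3. 1 gallon_imp = 0.00454609 m^3, so 0.0041296541 m^3 = 0.0041296541 / 0.00454609 = 0.90839691 gallon_imp ≈ 0.9084 gallon_imp (4 s.f.). Final answer: 0.9084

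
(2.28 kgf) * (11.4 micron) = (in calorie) 6.092e-05. Check: 1 kgf = 9.80665 N, so 2.28 kgf = 2.28 * 9.80665 = 22.359162 N. 1 micron = 1e-06 m, so 11.4 micron = 11.4 * 1e-06 = 1.14e-05 m. Combine: 22.359162 N * 1.14e-05 m = 0.00025489445 J. 1 calorie = 4.184 J, so 0.00025489445 J = 0.00025489445 / 4.184 = 6.0921235e-05 calorie ≈ 6.092e-05 calorie (4 s.f.).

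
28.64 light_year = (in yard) 1 light_year = 9.4607305e+15 m, so 28.64 light_year = 28.64 * 9.4607305e+15 = 2.7095532e+17 m. 1 yard = 0.9144 m, so 2.7095532e+17 m = 2.7095532e+17 / 0.9144 = 2.9632034e+17 yard ≈ 2.963e+17 yard (4 s.f.). Final answer: 2.963e+17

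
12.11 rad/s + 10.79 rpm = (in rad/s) 13.24. Check: 12.11 rad/s is already in rad/s. 1 rpm = 0.10471976 rad/s, so 10.79 rpm = 10.79 * 0.10471976 = 1.1299262 rad/s. Sum: 12.11 + 1.1299262 = 13.239926 rad/s. Result: 13.239926 rad/s ≈ 13.24 rad/s (4 s.f.).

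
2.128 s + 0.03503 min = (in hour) 2.128 s is already in s. 1 min = 60 s, so 0.03503 min = 0.03503 * 60 = 2.1018 s. Sum: 2.128 + 2.1018 = 4.2298 s. 1 hour = 3600 s, so 4.2298 s = 4.2298 / 3600 = 0.0011749444 hour ≈ 0.001175 hour (4 s.f.). Final answer: 0.001175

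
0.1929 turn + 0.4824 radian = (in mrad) 1 turn = 6.2831853 rad, so 0.1929 turn = 0.1929 * 6.2831853 = 1.2120264 rad. 0.4824 radian = 0.4824 rad. Sum: 1.2120264 + 0.4824 = 1.6944264 rad. 1 mrad = 0.001 rad, so 1.6944264 rad = 1.6944264 / 0.001 = 1694.4264 mrad ≈ 1694 mrad (4 s.f.). Final answer: 1694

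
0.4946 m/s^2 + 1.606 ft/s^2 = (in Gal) 98.41. Check: 0.4946 m/s^2 is already in m/s^2. 1 ft/s^2 = 0.3048 m/s^2, so 1.606 ft/s^2 = 1.606 * 0.3048 = 0.4895088 m/s^2. Sum: 0.4946 + 0.4895088 = 0.9841088 m/s^2. 1 Gal = 0.01 m/s^2, so 0.9841088 m/s^2 = 0.9841088 / 0.01 = 98.41088 Gal ≈ 98.41 Gal (4 s.f.).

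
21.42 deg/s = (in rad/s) 0.3738. Check: 1 deg/s = 0.017453293 rad/s, so 21.42 deg/s = 21.42 * 0.017453293 = 0.37384953 rad/s. Result: 0.37384953 rad/s ≈ 0.3738 rad/s (4 s.f.).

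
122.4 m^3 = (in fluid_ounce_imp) 4.308e+06. Check: 1 fluid_ounce_imp = 2.8413063e-05 m^3, so 122.4 m^3 = 122.4 / 2.8413063e-05 = 4307877.8 fluid_ounce_imp ≈ 4.308e+06 fluid_ounce_imp (4 s.f.).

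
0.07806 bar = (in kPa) 1 bar = 100000 Pa, so 0.07806 bar = 0.07806 * 100000 = 7806 Pa. 1 kPa = 1000 Pa, so 7806 Pa = 7806 / 1000 = 7.806 kPa. Final answer: 7.806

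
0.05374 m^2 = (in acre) 1 acre = 4046.8564 m^2, so 0.05374 m^2 = 0.05374 / 4046.8564 = 1.3279443e-05 acre ≈ 1.328e-05 acre (4 s.f.). Final answer: 1.328e-05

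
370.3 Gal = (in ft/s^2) 12.15. Check: 1 Gal = 0.01 m/s^2, so 370.3 Gal = 370.3 * 0.01 = 3.703 m/s^2. 1 ft/s^2 = 0.3048 m/s^2, so 3.703 m/s^2 = 3.703 / 0.3048 = 12.14895 ft/s^2 ≈ 12.15 ft/s^2 (4 s.f.).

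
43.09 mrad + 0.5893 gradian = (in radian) 1 mrad = 0.001 rad, so 43.09 mrad = 43.09 * 0.001 = 0.04309 rad. 1 gradian = 0.015707963 rad, so 0.5893 gradian = 0.5893 * 0.015707963 = 0.0092567028 rad. Sum: 0.04309 + 0.0092567028 = 0.052346703 rad. 0.052346703 rad = 0.052346703 radian ≈ 0.05235 radian (4 s.f.). Final answer: 0.05235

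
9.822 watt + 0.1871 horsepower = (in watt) 9.822 watt = 9.822 W. 1 horsepower = 745.69987 W, so 0.1871 horsepower = 0.1871 * 745.69987 = 139.52045 W. Sum: 9.822 + 139.52045 = 149.34245 W. 149.34245 W = 149.34245 watt ≈ 149.3 watt (4 s.f.). Final answer: 149.3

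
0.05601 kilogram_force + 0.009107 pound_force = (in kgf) 1 kilogram_force = 9.80665 N, so 0.05601 kilogram_force = 0.05601 * 9.80665 = 0.54927047 N. 1 pound_force = 4.4482216 N, so 0.009107 pound_force = 0.009107 * 4.4482216 = 0.040509954 N. Sum: 0.54927047 + 0.040509954 = 0.58978042 N. 1 kgf = 9.80665 N, so 0.58978042 N = 0.58978042 / 9.80665 = 0.060140866 kgf ≈ 0.06014 kgf (4 s.f.). Final answer: 0.06014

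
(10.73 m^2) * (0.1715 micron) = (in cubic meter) 10.73 m^2 is already in m^2. 1 micron = 1e-06 m, so 0.1715 micron = 0.1715 * 1e-06 = 1.715e-07 m. Combine: 10.73 m^2 * 1.715e-07 m = 1.840195e-06 m^3. 1.840195e-06 m^3 = 1.840195e-06 cubic meter ≈ 1.84e-06 cubic meter (4 s.f.). Final answer: 1.84e-06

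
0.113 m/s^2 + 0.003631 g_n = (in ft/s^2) 0.113 m/s^2 is already in m/s^2. 1 g_n = 9.80665 m/s^2, so 0.003631 g_n = 0.003631 * 9.80665 = 0.035607946 m/s^2. Sum: 0.113 + 0.035607946 = 0.14860795 m/s^2. 1 ft/s^2 = 0.3048 m/s^2, so 0.14860795 m/s^2 = 0.14860795 / 0.3048 = 0.48755888 ft/s^2 ≈ 0.4876 ft/s^2 (4 s.f.). Final answer: 0.4876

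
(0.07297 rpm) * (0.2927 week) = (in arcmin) 4.65e+06. Check: 1 rpm = 0.10471976 rad/s, so 0.07297 rpm = 0.07297 * 0.10471976 = 0.0076414005 rad/s. 1 week = 604800 s, so 0.2927 week = 0.2927 * 604800 = 177024.96 s. Combine: 0.0076414005 rad/s * 177024.96 s = 1352.7186 rad. 1 arcmin = 0.00029088821 rad, so 1352.7186 rad = 1352.7186 / 0.00029088821 = 4650304.1 arcmin ≈ 4.65e+06 arcmin (4 s.f.).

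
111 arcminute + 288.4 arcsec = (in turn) 0.005361. Check: 1 arcminute = 0.00029088821 rad, so 111 arcminute = 111 * 0.00029088821 = 0.032288591 rad. 1 arcsec = 4.8481368e-06 rad, so 288.4 arcsec = 288.4 * 4.8481368e-06 = 0.0013982027 rad. Sum: 0.032288591 + 0.0013982027 = 0.033686794 rad. 1 turn = 6.2831853 rad, so 0.033686794 rad = 0.033686794 / 6.2831853 = 0.0053614198 turn ≈ 0.005361 turn (4 s.f.).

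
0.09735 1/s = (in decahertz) 0.009735. Check: 0.09735 1/s = 0.09735 Hz. 1 decahertz = 10 Hz, so 0.09735 Hz = 0.09735 / 10 = 0.009735 decahertz.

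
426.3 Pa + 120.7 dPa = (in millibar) 4.384. Check: 426.3 Pa is already in Pa. 1 dPa = 0.1 Pa, so 120.7 dPa = 120.7 * 0.1 = 12.07 Pa. Sum: 426.3 + 12.07 = 438.37 Pa. 1 millibar = 100 Pa, so 438.37 Pa = 438.37 / 100 = 4.3837 millibar ≈ 4.384 millibar (4 s.f.).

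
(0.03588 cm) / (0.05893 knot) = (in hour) 3.288e-06. Check: 1 cm = 0.01 m, so 0.03588 cm = 0.03588 * 0.01 = 0.0003588 m. 1 knot = 0.51444444 m/s, so 0.05893 knot = 0.05893 * 0.51444444 = 0.030316211 m/s. Combine: 0.0003588 m / 0.030316211 m/s = 0.011835252 s. 1 hour = 3600 s, so 0.011835252 s = 0.011835252 / 3600 = 3.28757e-06 hour ≈ 3.288e-06 hour (4 s.f.).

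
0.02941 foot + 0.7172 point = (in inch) 0.3629. Check: 1 foot = 0.3048 m, so 0.02941 foot = 0.02941 * 0.3048 = 0.008964168 m. 1 point = 0.00035277778 m, so 0.7172 point = 0.7172 * 0.00035277778 = 0.00025301222 m. Sum: 0.008964168 + 0.00025301222 = 0.0092171802 m. 1 inch = 0.0254 m, so 0.0092171802 m = 0.0092171802 / 0.0254 = 0.36288111 inch ≈ 0.3629 inch (4 s.f.).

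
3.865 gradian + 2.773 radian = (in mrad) 2834. Check: 1 gradian = 0.015707963 rad, so 3.865 gradian = 3.865 * 0.015707963 = 0.060711278 rad. 2.773 radian = 2.773 rad. Sum: 0.060711278 + 2.773 = 2.8337113 rad. 1 mrad = 0.001 rad, so 2.8337113 rad = 2.8337113 / 0.001 = 2833.7113 mrad ≈ 2834 mrad (4 s.f.).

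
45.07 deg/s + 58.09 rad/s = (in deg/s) 3373. Check: 1 deg/s = 0.017453293 rad/s, so 45.07 deg/s = 45.07 * 0.017453293 = 0.78661989 rad/s. 58.09 rad/s is already in rad/s. Sum: 0.78661989 + 58.09 = 58.87662 rad/s. 1 deg/s = 0.017453293 rad/s, so 58.87662 rad/s = 58.87662 / 0.017453293 = 3373.3818 deg/s ≈ 3373 deg/s (4 s.f.).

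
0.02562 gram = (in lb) 5.648e-05. Check: 1 gram = 0.001 kg, so 0.02562 gram = 0.02562 * 0.001 = 2.562e-05 kg. 1 lb = 0.45359237 kg, so 2.562e-05 kg = 2.562e-05 / 0.45359237 = 5.6482432e-05 lb ≈ 5.648e-05 lb (4 s.f.).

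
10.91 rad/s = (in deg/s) 625.1. Check: 1 deg/s = 0.017453293 rad/s, so 10.91 rad/s = 10.91 / 0.017453293 = 625.09695 deg/s ≈ 625.1 deg/s (4 s.f.).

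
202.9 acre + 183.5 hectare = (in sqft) 2.859e+07. Check: 1 acre = 4046.8564 m^2, so 202.9 acre = 202.9 * 4046.8564 = 821107.17 m^2. 1 hectare = 10000 m^2, so 183.5 hectare = 183.5 * 10000 = 1835000 m^2. Sum: 821107.17 + 1835000 = 2656107.2 m^2. 1 sqft = 0.09290304 m^2, so 2656107.2 m^2 = 2656107.2 / 0.09290304 = 28590100 sqft ≈ 2.859e+07 sqft (4 s.f.).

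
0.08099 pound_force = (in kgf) 1 pound_force = 4.4482216 N, so 0.08099 pound_force = 0.08099 * 4.4482216 = 0.36026147 N. 1 kgf = 9.80665 N, so 0.36026147 N = 0.36026147 / 9.80665 = 0.036736446 kgf ≈ 0.03674 kgf (4 s.f.). Final answer: 0.03674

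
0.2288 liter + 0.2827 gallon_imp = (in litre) 1.514. Check: 1 liter = 0.001 m^3, so 0.2288 liter = 0.2288 * 0.001 = 0.0002288 m^3. 1 gallon_imp = 0.00454609 m^3, so 0.2827 gallon_imp = 0.2827 * 0.00454609 = 0.0012851796 m^3. Sum: 0.0002288 + 0.0012851796 = 0.0015139796 m^3. 1 litre = 0.001 m^3, so 0.0015139796 m^3 = 0.0015139796 / 0.001 = 1.5139796 litre ≈ 1.514 litre (4 s.f.).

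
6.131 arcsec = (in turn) 1 arcsec = 4.8481368e-06 rad, so 6.131 arcsec = 6.131 * 4.8481368e-06 = 2.9723927e-05 rad. 1 turn = 6.2831853 rad, so 2.9723927e-05 rad = 2.9723927e-05 / 6.2831853 = 4.7307099e-06 turn ≈ 4.731e-06 turn (4 s.f.). Final answer: 4.731e-06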